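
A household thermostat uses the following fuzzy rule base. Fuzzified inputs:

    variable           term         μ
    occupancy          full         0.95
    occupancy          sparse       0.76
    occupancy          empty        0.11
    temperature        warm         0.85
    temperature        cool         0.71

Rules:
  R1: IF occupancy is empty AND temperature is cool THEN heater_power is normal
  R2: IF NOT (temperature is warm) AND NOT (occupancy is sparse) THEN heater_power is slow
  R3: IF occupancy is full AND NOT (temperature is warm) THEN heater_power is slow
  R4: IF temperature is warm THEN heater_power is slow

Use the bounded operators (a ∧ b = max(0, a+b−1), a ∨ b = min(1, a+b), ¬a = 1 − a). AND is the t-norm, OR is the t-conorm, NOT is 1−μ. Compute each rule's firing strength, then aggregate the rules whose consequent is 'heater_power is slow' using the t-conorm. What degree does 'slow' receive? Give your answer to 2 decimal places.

R1: empty=0.11, cool=0.71; AND[max(0, a+b−1)] → w = 0.00
R2: ¬warm=1−0.85=0.15, ¬sparse=1−0.76=0.24; AND[max(0, a+b−1)] → w = 0.00
R3: full=0.95, ¬warm=1−0.85=0.15; AND[max(0, a+b−1)] → w = 0.10
R4: warm=0.85 → w = 0.85
Rules with consequent 'slow': {R2, R3, R4} → strengths 0.00, 0.10, 0.85
Aggregate via t-conorm [min(1, a+b)]: 0.95

0.95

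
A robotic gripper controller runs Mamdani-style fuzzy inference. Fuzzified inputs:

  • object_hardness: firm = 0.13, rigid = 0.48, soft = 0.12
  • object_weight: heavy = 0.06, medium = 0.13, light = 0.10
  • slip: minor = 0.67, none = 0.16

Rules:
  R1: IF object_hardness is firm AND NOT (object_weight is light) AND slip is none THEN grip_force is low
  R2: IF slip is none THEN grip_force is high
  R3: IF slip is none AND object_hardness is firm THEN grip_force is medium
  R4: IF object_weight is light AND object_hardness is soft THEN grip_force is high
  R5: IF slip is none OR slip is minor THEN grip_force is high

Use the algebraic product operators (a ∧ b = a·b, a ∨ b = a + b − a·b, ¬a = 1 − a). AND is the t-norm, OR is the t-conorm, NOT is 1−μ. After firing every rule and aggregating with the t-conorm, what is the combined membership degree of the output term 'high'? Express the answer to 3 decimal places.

R1: firm=0.13, ¬light=1−0.10=0.90, none=0.16; AND[a·b] → w = 0.0187
R2: none=0.16 → w = 0.1600
R3: none=0.16, firm=0.13; AND[a·b] → w = 0.0208
R4: light=0.10, soft=0.12; AND[a·b] → w = 0.0120
R5: none=0.16, minor=0.67; OR[a + b − a·b] → w = 0.7228
Rules with consequent 'high': {R2, R4, R5} → strengths 0.1600, 0.0120, 0.7228
Aggregate via t-conorm [a + b − a·b]: 0.7699

0.770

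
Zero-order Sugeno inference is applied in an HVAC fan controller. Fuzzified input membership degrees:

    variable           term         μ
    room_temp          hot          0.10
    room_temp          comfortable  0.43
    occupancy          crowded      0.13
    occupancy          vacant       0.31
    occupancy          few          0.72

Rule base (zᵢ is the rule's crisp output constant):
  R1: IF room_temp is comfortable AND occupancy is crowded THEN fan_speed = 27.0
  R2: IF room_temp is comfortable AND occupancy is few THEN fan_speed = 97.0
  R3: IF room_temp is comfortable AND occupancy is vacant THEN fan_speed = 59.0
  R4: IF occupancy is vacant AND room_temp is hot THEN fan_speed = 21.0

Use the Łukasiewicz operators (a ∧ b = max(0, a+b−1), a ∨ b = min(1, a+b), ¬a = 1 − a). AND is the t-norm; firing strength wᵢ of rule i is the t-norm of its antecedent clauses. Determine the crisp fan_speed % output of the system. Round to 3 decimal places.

97.000

R1 (z=27.0): comfortable=0.43, crowded=0.13; AND[max(0, a+b−1)] → w = 0.00
R2 (z=97.0): comfortable=0.43, few=0.72; AND[max(0, a+b−1)] → w = 0.15
R3 (z=59.0): comfortable=0.43, vacant=0.31; AND[max(0, a+b−1)] → w = 0.00
R4 (z=21.0): vacant=0.31, hot=0.10; AND[max(0, a+b−1)] → w = 0.00
Weighted average = (0.00·27.0 + 0.15·97.0 + 0.00·59.0 + 0.00·21.0) / (0.00 + 0.15 + 0.00 + 0.00)
  = 14.5500 / 0.1500 = 97.000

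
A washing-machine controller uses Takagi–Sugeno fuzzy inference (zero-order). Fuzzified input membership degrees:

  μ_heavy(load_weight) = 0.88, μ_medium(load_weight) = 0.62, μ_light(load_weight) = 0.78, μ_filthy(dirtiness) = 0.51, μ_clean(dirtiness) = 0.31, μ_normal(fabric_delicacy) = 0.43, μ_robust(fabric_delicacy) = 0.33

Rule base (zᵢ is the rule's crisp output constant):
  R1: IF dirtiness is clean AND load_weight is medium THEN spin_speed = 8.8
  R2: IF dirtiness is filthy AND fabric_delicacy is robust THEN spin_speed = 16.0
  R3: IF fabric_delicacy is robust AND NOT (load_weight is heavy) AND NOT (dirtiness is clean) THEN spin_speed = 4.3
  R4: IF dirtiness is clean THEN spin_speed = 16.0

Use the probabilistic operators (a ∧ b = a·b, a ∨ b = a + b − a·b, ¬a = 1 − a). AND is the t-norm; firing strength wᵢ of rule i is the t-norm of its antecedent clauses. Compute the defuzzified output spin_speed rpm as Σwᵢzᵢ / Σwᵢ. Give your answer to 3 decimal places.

R1 (z=8.8): clean=0.31, medium=0.62; AND[a·b] → w = 0.1922
R2 (z=16.0): filthy=0.51, robust=0.33; AND[a·b] → w = 0.1683
R3 (z=4.3): robust=0.33, ¬heavy=1−0.88=0.12, ¬clean=1−0.31=0.69; AND[a·b] → w = 0.0273
R4 (z=16.0): clean=0.31 → w = 0.3100
Weighted average = (0.1922·8.8 + 0.1683·16.0 + 0.0273·4.3 + 0.3100·16.0) / (0.1922 + 0.1683 + 0.0273 + 0.3100)
  = 9.4617 / 0.6978 = 13.559

13.559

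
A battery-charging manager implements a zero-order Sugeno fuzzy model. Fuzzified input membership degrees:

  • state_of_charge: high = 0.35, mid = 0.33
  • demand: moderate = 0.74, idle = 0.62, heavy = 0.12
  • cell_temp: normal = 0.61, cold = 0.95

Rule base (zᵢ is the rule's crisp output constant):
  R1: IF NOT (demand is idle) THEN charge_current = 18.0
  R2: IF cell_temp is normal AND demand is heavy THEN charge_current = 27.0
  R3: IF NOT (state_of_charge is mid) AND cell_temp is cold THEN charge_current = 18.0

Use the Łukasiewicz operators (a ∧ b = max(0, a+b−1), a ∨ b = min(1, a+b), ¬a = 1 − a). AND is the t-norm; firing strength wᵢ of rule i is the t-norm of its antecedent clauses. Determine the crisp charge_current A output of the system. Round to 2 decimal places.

18.00

R1 (z=18.0): ¬idle=1−0.62=0.38 → w = 0.38
R2 (z=27.0): normal=0.61, heavy=0.12; AND[max(0, a+b−1)] → w = 0.00
R3 (z=18.0): ¬mid=1−0.33=0.67, cold=0.95; AND[max(0, a+b−1)] → w = 0.62
Weighted average = (0.38·18.0 + 0.00·27.0 + 0.62·18.0) / (0.38 + 0.00 + 0.62)
  = 18.0000 / 1.0000 = 18.00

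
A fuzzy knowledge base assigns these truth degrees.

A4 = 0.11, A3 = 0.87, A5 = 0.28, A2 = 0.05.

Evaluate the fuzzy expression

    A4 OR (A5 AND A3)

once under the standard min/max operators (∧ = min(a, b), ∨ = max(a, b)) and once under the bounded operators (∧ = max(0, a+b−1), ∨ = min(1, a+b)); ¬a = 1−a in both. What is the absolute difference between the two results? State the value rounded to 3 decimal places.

0.020

Under standard min/max:
  A5 AND A3 = min(a, b) on (0.28, 0.87) = 0.28
  A4 OR (A5 AND A3) = max(a, b) on (0.11, 0.28) = 0.28
  → value = 0.2800
Under bounded:
  A5 AND A3 = max(0, a+b−1) on (0.28, 0.87) = 0.15
  A4 OR (A5 AND A3) = min(1, a+b) on (0.11, 0.15) = 0.26
  → value = 0.2600
|0.2800 − 0.2600| = 0.020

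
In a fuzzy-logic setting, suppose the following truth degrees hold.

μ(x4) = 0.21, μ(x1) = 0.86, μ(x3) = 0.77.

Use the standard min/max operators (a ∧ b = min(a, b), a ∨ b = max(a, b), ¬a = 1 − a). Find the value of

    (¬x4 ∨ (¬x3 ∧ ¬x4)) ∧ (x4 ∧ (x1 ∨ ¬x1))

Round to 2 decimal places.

0.21

¬x4 = 1 − 0.21 = 0.79
¬x3 = 1 − 0.77 = 0.23
¬x4 = 1 − 0.21 = 0.79
¬x3 ∧ ¬x4 = min(a, b) on (0.23, 0.79) = 0.23
¬x4 ∨ (¬x3 ∧ ¬x4) = max(a, b) on (0.79, 0.23) = 0.79
¬x1 = 1 − 0.86 = 0.14
x1 ∨ ¬x1 = max(a, b) on (0.86, 0.14) = 0.86
x4 ∧ (x1 ∨ ¬x1) = min(a, b) on (0.21, 0.86) = 0.21
(¬x4 ∨ (¬x3 ∧ ¬x4)) ∧ (x4 ∧ (x1 ∨ ¬x1)) = min(a, b) on (0.79, 0.21) = 0.21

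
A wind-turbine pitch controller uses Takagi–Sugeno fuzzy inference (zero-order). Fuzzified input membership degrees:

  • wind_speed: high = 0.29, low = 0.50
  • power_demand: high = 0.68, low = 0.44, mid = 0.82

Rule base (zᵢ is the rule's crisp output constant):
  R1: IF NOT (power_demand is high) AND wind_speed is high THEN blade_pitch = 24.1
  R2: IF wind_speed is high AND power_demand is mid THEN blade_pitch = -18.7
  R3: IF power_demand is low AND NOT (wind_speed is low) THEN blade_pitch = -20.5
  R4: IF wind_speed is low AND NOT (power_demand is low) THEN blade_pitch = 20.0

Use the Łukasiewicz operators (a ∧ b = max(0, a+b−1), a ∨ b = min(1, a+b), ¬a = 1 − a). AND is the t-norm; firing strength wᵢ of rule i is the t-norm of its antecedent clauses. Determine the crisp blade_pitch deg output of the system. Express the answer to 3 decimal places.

-5.041

R1 (z=24.1): ¬high=1−0.68=0.32, high=0.29; AND[max(0, a+b−1)] → w = 0.00
R2 (z=-18.7): high=0.29, mid=0.82; AND[max(0, a+b−1)] → w = 0.11
R3 (z=-20.5): low=0.44, ¬low=1−0.50=0.50; AND[max(0, a+b−1)] → w = 0.00
R4 (z=20.0): low=0.50, ¬low=1−0.44=0.56; AND[max(0, a+b−1)] → w = 0.06
Weighted average = (0.00·24.1 + 0.11·-18.7 + 0.00·-20.5 + 0.06·20.0) / (0.00 + 0.11 + 0.00 + 0.06)
  = -0.8570 / 0.1700 = -5.041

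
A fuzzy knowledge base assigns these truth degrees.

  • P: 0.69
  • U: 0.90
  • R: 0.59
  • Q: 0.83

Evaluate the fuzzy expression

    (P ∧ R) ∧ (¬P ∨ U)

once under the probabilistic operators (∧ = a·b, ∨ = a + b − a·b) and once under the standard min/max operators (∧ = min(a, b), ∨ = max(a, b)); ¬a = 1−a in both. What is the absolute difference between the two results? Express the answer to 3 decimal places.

0.211

Under probabilistic:
  P ∧ R = a·b on (0.6900, 0.5900) = 0.4071
  ¬P = 1 − 0.6900 = 0.3100
  ¬P ∨ U = a + b − a·b on (0.3100, 0.9000) = 0.9310
  (P ∧ R) ∧ (¬P ∨ U) = a·b on (0.4071, 0.9310) = 0.3790
  → value = 0.3790
Under standard min/max:
  P ∧ R = min(a, b) on (0.69, 0.59) = 0.59
  ¬P = 1 − 0.69 = 0.31
  ¬P ∨ U = max(a, b) on (0.31, 0.90) = 0.90
  (P ∧ R) ∧ (¬P ∨ U) = min(a, b) on (0.59, 0.90) = 0.59
  → value = 0.5900
|0.3790 − 0.5900| = 0.211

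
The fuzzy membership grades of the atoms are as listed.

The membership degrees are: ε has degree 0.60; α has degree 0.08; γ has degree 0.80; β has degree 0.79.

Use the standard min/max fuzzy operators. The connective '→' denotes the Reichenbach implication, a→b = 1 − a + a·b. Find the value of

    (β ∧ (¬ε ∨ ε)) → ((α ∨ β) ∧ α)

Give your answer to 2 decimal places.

¬ε = 1 − 0.60 = 0.40
¬ε ∨ ε = max(a, b) on (0.40, 0.60) = 0.60
β ∧ (¬ε ∨ ε) = min(a, b) on (0.79, 0.60) = 0.60
α ∨ β = max(a, b) on (0.08, 0.79) = 0.79
(α ∨ β) ∧ α = min(a, b) on (0.79, 0.08) = 0.08
(β ∧ (¬ε ∨ ε)) → ((α ∨ β) ∧ α)  [Reichenbach: 1 − a + a·b] with a=0.60, b=0.08 → 0.45

0.45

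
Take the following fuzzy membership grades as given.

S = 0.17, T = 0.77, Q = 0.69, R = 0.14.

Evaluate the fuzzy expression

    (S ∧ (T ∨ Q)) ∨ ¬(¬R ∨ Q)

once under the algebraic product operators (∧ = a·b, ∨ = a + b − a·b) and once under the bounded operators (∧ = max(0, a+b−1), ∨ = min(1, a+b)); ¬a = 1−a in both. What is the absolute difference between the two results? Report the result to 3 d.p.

0.024

Under algebraic product:
  T ∨ Q = a + b − a·b on (0.7700, 0.6900) = 0.9287
  S ∧ (T ∨ Q) = a·b on (0.1700, 0.9287) = 0.1579
  ¬R = 1 − 0.1400 = 0.8600
  ¬R ∨ Q = a + b − a·b on (0.8600, 0.6900) = 0.9566
  ¬(¬R ∨ Q) = 1 − 0.9566 = 0.0434
  (S ∧ (T ∨ Q)) ∨ ¬(¬R ∨ Q) = a + b − a·b on (0.1579, 0.0434) = 0.1944
  → value = 0.1944
Under bounded:
  T ∨ Q = min(1, a+b) on (0.77, 0.69) = 1.00
  S ∧ (T ∨ Q) = max(0, a+b−1) on (0.17, 1.00) = 0.17
  ¬R = 1 − 0.14 = 0.86
  ¬R ∨ Q = min(1, a+b) on (0.86, 0.69) = 1.00
  ¬(¬R ∨ Q) = 1 − 1.00 = 0.00
  (S ∧ (T ∨ Q)) ∨ ¬(¬R ∨ Q) = min(1, a+b) on (0.17, 0.00) = 0.17
  → value = 0.1700
|0.1944 − 0.1700| = 0.024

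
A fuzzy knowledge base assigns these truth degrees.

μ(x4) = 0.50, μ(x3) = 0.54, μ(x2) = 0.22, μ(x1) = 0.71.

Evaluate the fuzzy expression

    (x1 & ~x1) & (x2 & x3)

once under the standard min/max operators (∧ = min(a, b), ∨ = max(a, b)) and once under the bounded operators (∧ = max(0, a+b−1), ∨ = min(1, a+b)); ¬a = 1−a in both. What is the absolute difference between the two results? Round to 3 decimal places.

Under standard min/max:
  ~x1 = 1 − 0.71 = 0.29
  x1 & ~x1 = min(a, b) on (0.71, 0.29) = 0.29
  x2 & x3 = min(a, b) on (0.22, 0.54) = 0.22
  (x1 & ~x1) & (x2 & x3) = min(a, b) on (0.29, 0.22) = 0.22
  → value = 0.2200
Under bounded:
  ~x1 = 1 − 0.71 = 0.29
  x1 & ~x1 = max(0, a+b−1) on (0.71, 0.29) = 0.00
  x2 & x3 = max(0, a+b−1) on (0.22, 0.54) = 0.00
  (x1 & ~x1) & (x2 & x3) = max(0, a+b−1) on (0.00, 0.00) = 0.00
  → value = 0.0000
|0.2200 − 0.0000| = 0.220

0.220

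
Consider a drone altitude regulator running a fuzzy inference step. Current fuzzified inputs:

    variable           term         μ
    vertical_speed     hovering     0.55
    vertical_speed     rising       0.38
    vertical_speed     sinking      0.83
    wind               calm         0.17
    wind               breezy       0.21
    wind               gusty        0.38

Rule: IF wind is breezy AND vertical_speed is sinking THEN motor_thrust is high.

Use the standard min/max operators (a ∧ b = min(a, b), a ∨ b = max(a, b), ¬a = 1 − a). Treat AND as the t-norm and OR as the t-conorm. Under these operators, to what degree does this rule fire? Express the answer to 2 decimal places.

0.21

firing strength: breezy=0.21, sinking=0.83; AND[min(a, b)] → w = 0.21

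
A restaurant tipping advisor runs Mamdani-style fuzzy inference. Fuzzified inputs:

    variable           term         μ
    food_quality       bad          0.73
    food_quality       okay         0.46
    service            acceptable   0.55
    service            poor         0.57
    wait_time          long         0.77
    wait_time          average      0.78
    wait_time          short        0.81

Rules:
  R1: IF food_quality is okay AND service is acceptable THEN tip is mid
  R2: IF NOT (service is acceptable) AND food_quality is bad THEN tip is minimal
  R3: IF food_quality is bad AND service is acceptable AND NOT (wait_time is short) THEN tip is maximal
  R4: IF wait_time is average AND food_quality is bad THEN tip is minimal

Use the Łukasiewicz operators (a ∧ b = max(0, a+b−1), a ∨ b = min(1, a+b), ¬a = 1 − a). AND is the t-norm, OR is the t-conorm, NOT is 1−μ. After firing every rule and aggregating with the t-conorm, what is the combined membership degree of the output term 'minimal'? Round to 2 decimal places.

R1: okay=0.46, acceptable=0.55; AND[max(0, a+b−1)] → w = 0.01
R2: ¬acceptable=1−0.55=0.45, bad=0.73; AND[max(0, a+b−1)] → w = 0.18
R3: bad=0.73, acceptable=0.55, ¬short=1−0.81=0.19; AND[max(0, a+b−1)] → w = 0.00
R4: average=0.78, bad=0.73; AND[max(0, a+b−1)] → w = 0.51
Rules with consequent 'minimal': {R2, R4} → strengths 0.18, 0.51
Aggregate via t-conorm [min(1, a+b)]: 0.69

0.69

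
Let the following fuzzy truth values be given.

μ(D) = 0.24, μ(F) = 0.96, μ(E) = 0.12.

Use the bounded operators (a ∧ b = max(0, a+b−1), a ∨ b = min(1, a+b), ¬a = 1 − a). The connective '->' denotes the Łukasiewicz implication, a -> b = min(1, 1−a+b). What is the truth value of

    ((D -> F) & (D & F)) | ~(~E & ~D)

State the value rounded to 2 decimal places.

D -> F  [Łukasiewicz: min(1, 1−a+b)] with a=0.24, b=0.96 → 1.00
D & F = max(0, a+b−1) on (0.24, 0.96) = 0.20
(D -> F) & (D & F) = max(0, a+b−1) on (1.00, 0.20) = 0.20
~E = 1 − 0.12 = 0.88
~D = 1 − 0.24 = 0.76
~E & ~D = max(0, a+b−1) on (0.88, 0.76) = 0.64
~(~E & ~D) = 1 − 0.64 = 0.36
((D -> F) & (D & F)) | ~(~E & ~D) = min(1, a+b) on (0.20, 0.36) = 0.56

0.56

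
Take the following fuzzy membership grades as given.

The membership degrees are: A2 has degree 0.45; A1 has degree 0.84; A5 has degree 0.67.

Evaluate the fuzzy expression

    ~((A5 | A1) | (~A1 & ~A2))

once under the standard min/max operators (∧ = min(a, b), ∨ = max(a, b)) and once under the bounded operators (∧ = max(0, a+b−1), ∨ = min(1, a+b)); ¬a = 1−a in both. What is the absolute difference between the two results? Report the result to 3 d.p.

0.160

Under standard min/max:
  A5 | A1 = max(a, b) on (0.67, 0.84) = 0.84
  ~A1 = 1 − 0.84 = 0.16
  ~A2 = 1 − 0.45 = 0.55
  ~A1 & ~A2 = min(a, b) on (0.16, 0.55) = 0.16
  (A5 | A1) | (~A1 & ~A2) = max(a, b) on (0.84, 0.16) = 0.84
  ~((A5 | A1) | (~A1 & ~A2)) = 1 − 0.84 = 0.16
  → value = 0.1600
Under bounded:
  A5 | A1 = min(1, a+b) on (0.67, 0.84) = 1.00
  ~A1 = 1 − 0.84 = 0.16
  ~A2 = 1 − 0.45 = 0.55
  ~A1 & ~A2 = max(0, a+b−1) on (0.16, 0.55) = 0.00
  (A5 | A1) | (~A1 & ~A2) = min(1, a+b) on (1.00, 0.00) = 1.00
  ~((A5 | A1) | (~A1 & ~A2)) = 1 − 1.00 = 0.00
  → value = 0.0000
|0.1600 − 0.0000| = 0.160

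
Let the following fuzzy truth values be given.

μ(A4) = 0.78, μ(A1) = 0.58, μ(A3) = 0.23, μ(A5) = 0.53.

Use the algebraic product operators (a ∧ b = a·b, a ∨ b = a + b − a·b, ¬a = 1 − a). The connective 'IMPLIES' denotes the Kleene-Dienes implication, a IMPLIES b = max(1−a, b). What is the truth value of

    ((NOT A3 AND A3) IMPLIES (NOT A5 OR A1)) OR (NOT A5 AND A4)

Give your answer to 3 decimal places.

0.888

NOT A3 = 1 − 0.2300 = 0.7700
NOT A3 AND A3 = a·b on (0.7700, 0.2300) = 0.1771
NOT A5 = 1 − 0.5300 = 0.4700
NOT A5 OR A1 = a + b − a·b on (0.4700, 0.5800) = 0.7774
(NOT A3 AND A3) IMPLIES (NOT A5 OR A1)  [Kleene-Dienes: max(1−a, b)] with a=0.1771, b=0.7774 → 0.8229
NOT A5 = 1 − 0.5300 = 0.4700
NOT A5 AND A4 = a·b on (0.4700, 0.7800) = 0.3666
((NOT A3 AND A3) IMPLIES (NOT A5 OR A1)) OR (NOT A5 AND A4) = a + b − a·b on (0.8229, 0.3666) = 0.8878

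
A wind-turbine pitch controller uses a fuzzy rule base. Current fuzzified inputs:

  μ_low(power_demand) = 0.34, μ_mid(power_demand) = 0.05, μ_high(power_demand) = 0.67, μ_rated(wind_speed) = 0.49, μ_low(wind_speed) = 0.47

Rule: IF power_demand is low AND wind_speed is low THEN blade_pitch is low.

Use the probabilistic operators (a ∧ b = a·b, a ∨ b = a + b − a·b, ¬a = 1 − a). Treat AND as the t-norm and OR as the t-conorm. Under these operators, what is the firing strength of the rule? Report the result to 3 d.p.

firing strength: low=0.34, low=0.47; AND[a·b] → w = 0.1598

0.160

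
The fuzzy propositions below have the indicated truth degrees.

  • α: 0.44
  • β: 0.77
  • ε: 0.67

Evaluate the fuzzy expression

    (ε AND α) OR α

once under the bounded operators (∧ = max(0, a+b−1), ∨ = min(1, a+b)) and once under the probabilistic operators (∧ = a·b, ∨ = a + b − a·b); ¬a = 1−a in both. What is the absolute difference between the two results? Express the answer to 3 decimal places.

Under bounded:
  ε AND α = max(0, a+b−1) on (0.67, 0.44) = 0.11
  (ε AND α) OR α = min(1, a+b) on (0.11, 0.44) = 0.55
  → value = 0.5500
Under probabilistic:
  ε AND α = a·b on (0.6700, 0.4400) = 0.2948
  (ε AND α) OR α = a + b − a·b on (0.2948, 0.4400) = 0.6051
  → value = 0.6051
|0.5500 − 0.6051| = 0.055

0.055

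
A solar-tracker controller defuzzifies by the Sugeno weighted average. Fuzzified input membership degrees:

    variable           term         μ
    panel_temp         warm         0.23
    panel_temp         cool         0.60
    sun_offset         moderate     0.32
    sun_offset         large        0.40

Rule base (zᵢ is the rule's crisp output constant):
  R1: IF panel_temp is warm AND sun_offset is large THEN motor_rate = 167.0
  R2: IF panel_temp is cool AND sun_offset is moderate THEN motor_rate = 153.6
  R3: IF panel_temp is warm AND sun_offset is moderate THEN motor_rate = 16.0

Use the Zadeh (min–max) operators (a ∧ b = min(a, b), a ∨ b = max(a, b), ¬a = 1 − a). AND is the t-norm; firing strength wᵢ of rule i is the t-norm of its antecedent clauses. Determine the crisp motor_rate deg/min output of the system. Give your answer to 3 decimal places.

116.977

R1 (z=167.0): warm=0.23, large=0.40; AND[min(a, b)] → w = 0.23
R2 (z=153.6): cool=0.60, moderate=0.32; AND[min(a, b)] → w = 0.32
R3 (z=16.0): warm=0.23, moderate=0.32; AND[min(a, b)] → w = 0.23
Weighted average = (0.23·167.0 + 0.32·153.6 + 0.23·16.0) / (0.23 + 0.32 + 0.23)
  = 91.2420 / 0.7800 = 116.977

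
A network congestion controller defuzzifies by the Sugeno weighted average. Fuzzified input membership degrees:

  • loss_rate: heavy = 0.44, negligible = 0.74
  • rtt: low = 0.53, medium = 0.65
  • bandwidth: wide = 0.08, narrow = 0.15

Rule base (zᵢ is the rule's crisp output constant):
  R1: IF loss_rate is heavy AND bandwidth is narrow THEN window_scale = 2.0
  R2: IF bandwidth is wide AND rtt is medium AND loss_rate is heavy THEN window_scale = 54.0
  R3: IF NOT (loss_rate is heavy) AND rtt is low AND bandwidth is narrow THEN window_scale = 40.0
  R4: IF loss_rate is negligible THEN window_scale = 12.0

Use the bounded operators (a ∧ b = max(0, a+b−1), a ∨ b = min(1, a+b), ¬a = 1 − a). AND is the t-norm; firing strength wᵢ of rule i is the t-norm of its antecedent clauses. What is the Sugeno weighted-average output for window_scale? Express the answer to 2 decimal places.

12.00

R1 (z=2.0): heavy=0.44, narrow=0.15; AND[max(0, a+b−1)] → w = 0.00
R2 (z=54.0): wide=0.08, medium=0.65, heavy=0.44; AND[max(0, a+b−1)] → w = 0.00
R3 (z=40.0): ¬heavy=1−0.44=0.56, low=0.53, narrow=0.15; AND[max(0, a+b−1)] → w = 0.00
R4 (z=12.0): negligible=0.74 → w = 0.74
Weighted average = (0.00·2.0 + 0.00·54.0 + 0.00·40.0 + 0.74·12.0) / (0.00 + 0.00 + 0.00 + 0.74)
  = 8.8800 / 0.7400 = 12.00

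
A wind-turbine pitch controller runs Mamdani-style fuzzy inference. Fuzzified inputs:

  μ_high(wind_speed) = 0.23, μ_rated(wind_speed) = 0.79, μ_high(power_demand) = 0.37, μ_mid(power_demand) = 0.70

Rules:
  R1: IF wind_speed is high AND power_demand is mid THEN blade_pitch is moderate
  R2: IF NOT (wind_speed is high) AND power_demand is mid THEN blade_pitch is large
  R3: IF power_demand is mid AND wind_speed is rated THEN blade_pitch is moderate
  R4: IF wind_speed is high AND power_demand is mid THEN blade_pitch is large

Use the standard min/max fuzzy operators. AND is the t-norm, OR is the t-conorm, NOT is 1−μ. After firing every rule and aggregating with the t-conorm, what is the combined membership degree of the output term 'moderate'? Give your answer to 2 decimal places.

0.70

R1: high=0.23, mid=0.70; AND[min(a, b)] → w = 0.23
R2: ¬high=1−0.23=0.77, mid=0.70; AND[min(a, b)] → w = 0.70
R3: mid=0.70, rated=0.79; AND[min(a, b)] → w = 0.70
R4: high=0.23, mid=0.70; AND[min(a, b)] → w = 0.23
Rules with consequent 'moderate': {R1, R3} → strengths 0.23, 0.70
Aggregate via t-conorm [max(a, b)]: 0.70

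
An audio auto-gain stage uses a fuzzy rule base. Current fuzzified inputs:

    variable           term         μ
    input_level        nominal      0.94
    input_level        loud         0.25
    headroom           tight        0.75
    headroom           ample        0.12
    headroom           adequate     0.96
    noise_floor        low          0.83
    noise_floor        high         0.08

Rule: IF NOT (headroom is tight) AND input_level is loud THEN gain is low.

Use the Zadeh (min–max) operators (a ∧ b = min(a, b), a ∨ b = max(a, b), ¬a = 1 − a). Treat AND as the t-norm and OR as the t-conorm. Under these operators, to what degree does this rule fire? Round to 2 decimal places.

firing strength: ¬tight=1−0.75=0.25, loud=0.25; AND[min(a, b)] → w = 0.25

0.25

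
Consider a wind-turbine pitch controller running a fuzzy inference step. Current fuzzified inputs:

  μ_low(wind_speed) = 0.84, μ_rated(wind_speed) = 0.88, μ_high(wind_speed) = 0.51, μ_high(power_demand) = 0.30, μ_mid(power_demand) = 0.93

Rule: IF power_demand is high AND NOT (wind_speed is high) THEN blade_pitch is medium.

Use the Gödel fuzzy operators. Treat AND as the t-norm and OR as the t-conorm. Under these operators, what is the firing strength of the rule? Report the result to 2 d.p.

firing strength: high=0.30, ¬high=1−0.51=0.49; AND[min(a, b)] → w = 0.30

0.30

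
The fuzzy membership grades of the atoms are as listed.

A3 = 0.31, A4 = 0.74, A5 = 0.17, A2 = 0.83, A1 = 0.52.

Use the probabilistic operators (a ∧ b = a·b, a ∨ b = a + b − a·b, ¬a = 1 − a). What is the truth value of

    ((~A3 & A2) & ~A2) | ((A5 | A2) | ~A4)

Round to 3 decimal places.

~A3 = 1 − 0.3100 = 0.6900
~A3 & A2 = a·b on (0.6900, 0.8300) = 0.5727
~A2 = 1 − 0.8300 = 0.1700
(~A3 & A2) & ~A2 = a·b on (0.5727, 0.1700) = 0.0974
A5 | A2 = a + b − a·b on (0.1700, 0.8300) = 0.8589
~A4 = 1 − 0.7400 = 0.2600
(A5 | A2) | ~A4 = a + b − a·b on (0.8589, 0.2600) = 0.8956
((~A3 & A2) & ~A2) | ((A5 | A2) | ~A4) = a + b − a·b on (0.0974, 0.8956) = 0.9058

0.906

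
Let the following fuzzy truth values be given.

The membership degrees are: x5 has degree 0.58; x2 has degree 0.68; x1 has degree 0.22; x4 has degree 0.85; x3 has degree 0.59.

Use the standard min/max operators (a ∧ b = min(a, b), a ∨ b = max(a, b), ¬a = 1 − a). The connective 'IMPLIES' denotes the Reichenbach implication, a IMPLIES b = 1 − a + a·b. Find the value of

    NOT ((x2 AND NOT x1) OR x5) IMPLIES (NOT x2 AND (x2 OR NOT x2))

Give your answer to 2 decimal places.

0.78

NOT x1 = 1 − 0.22 = 0.78
x2 AND NOT x1 = min(a, b) on (0.68, 0.78) = 0.68
(x2 AND NOT x1) OR x5 = max(a, b) on (0.68, 0.58) = 0.68
NOT ((x2 AND NOT x1) OR x5) = 1 − 0.68 = 0.32
NOT x2 = 1 − 0.68 = 0.32
NOT x2 = 1 − 0.68 = 0.32
x2 OR NOT x2 = max(a, b) on (0.68, 0.32) = 0.68
NOT x2 AND (x2 OR NOT x2) = min(a, b) on (0.32, 0.68) = 0.32
NOT ((x2 AND NOT x1) OR x5) IMPLIES (NOT x2 AND (x2 OR NOT x2))  [Reichenbach: 1 − a + a·b] with a=0.32, b=0.32 → 0.78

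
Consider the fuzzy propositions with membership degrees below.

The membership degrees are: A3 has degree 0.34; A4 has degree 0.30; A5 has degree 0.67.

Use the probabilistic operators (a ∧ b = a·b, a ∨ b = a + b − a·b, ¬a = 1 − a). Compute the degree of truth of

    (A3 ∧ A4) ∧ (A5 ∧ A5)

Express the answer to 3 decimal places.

0.046

A3 ∧ A4 = a·b on (0.3400, 0.3000) = 0.1020
A5 ∧ A5 = a·b on (0.6700, 0.6700) = 0.4489
(A3 ∧ A4) ∧ (A5 ∧ A5) = a·b on (0.1020, 0.4489) = 0.0458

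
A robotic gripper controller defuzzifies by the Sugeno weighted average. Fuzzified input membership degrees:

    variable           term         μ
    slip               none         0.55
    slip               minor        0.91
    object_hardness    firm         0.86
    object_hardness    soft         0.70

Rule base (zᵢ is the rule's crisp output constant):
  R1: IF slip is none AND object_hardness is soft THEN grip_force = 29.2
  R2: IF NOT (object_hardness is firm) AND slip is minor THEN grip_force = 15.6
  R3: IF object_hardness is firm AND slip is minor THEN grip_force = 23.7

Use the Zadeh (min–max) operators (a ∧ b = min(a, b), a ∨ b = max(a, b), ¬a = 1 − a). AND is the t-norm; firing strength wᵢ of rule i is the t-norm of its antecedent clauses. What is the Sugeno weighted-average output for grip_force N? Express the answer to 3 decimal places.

R1 (z=29.2): none=0.55, soft=0.70; AND[min(a, b)] → w = 0.55
R2 (z=15.6): ¬firm=1−0.86=0.14, minor=0.91; AND[min(a, b)] → w = 0.14
R3 (z=23.7): firm=0.86, minor=0.91; AND[min(a, b)] → w = 0.86
Weighted average = (0.55·29.2 + 0.14·15.6 + 0.86·23.7) / (0.55 + 0.14 + 0.86)
  = 38.6260 / 1.5500 = 24.920

24.920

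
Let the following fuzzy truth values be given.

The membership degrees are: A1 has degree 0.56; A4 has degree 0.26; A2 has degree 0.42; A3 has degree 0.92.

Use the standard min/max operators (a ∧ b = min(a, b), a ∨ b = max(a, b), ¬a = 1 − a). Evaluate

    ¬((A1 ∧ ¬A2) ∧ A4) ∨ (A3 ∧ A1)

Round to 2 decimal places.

0.74

¬A2 = 1 − 0.42 = 0.58
A1 ∧ ¬A2 = min(a, b) on (0.56, 0.58) = 0.56
(A1 ∧ ¬A2) ∧ A4 = min(a, b) on (0.56, 0.26) = 0.26
¬((A1 ∧ ¬A2) ∧ A4) = 1 − 0.26 = 0.74
A3 ∧ A1 = min(a, b) on (0.92, 0.56) = 0.56
¬((A1 ∧ ¬A2) ∧ A4) ∨ (A3 ∧ A1) = max(a, b) on (0.74, 0.56) = 0.74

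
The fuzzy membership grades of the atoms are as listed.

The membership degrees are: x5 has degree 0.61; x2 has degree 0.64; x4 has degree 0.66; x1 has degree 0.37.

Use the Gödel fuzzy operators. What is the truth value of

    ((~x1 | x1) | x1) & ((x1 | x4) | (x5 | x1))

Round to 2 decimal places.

~x1 = 1 − 0.37 = 0.63
~x1 | x1 = max(a, b) on (0.63, 0.37) = 0.63
(~x1 | x1) | x1 = max(a, b) on (0.63, 0.37) = 0.63
x1 | x4 = max(a, b) on (0.37, 0.66) = 0.66
x5 | x1 = max(a, b) on (0.61, 0.37) = 0.61
(x1 | x4) | (x5 | x1) = max(a, b) on (0.66, 0.61) = 0.66
((~x1 | x1) | x1) & ((x1 | x4) | (x5 | x1)) = min(a, b) on (0.63, 0.66) = 0.63

0.63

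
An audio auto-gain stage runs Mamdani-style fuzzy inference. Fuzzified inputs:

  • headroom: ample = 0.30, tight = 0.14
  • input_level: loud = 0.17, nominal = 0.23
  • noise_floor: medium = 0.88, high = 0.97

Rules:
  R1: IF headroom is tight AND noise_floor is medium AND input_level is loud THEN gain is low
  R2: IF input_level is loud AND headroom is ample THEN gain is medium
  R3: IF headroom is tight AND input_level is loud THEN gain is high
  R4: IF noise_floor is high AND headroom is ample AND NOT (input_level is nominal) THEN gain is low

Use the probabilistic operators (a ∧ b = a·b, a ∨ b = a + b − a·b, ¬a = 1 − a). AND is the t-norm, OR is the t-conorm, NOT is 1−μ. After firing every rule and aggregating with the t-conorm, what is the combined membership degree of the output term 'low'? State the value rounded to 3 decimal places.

0.240

R1: tight=0.14, medium=0.88, loud=0.17; AND[a·b] → w = 0.0209
R2: loud=0.17, ample=0.30; AND[a·b] → w = 0.0510
R3: tight=0.14, loud=0.17; AND[a·b] → w = 0.0238
R4: high=0.97, ample=0.30, ¬nominal=1−0.23=0.77; AND[a·b] → w = 0.2241
Rules with consequent 'low': {R1, R4} → strengths 0.0209, 0.2241
Aggregate via t-conorm [a + b − a·b]: 0.2403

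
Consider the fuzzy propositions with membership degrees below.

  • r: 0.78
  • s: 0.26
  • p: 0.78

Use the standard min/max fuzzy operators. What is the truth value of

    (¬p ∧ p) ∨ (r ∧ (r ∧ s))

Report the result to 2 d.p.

¬p = 1 − 0.78 = 0.22
¬p ∧ p = min(a, b) on (0.22, 0.78) = 0.22
r ∧ s = min(a, b) on (0.78, 0.26) = 0.26
r ∧ (r ∧ s) = min(a, b) on (0.78, 0.26) = 0.26
(¬p ∧ p) ∨ (r ∧ (r ∧ s)) = max(a, b) on (0.22, 0.26) = 0.26

0.26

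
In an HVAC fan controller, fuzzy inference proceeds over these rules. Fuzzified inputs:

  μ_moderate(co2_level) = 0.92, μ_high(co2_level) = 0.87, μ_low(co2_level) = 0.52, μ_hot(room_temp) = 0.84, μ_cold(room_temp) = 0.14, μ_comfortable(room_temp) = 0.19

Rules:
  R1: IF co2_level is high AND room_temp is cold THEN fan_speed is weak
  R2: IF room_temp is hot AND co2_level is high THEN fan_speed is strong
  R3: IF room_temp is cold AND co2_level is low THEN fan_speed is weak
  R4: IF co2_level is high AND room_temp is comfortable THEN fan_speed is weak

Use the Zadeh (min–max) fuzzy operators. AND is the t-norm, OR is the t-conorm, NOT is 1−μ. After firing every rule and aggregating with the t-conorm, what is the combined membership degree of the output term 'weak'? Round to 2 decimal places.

R1: high=0.87, cold=0.14; AND[min(a, b)] → w = 0.14
R2: hot=0.84, high=0.87; AND[min(a, b)] → w = 0.84
R3: cold=0.14, low=0.52; AND[min(a, b)] → w = 0.14
R4: high=0.87, comfortable=0.19; AND[min(a, b)] → w = 0.19
Rules with consequent 'weak': {R1, R3, R4} → strengths 0.14, 0.14, 0.19
Aggregate via t-conorm [max(a, b)]: 0.19

0.19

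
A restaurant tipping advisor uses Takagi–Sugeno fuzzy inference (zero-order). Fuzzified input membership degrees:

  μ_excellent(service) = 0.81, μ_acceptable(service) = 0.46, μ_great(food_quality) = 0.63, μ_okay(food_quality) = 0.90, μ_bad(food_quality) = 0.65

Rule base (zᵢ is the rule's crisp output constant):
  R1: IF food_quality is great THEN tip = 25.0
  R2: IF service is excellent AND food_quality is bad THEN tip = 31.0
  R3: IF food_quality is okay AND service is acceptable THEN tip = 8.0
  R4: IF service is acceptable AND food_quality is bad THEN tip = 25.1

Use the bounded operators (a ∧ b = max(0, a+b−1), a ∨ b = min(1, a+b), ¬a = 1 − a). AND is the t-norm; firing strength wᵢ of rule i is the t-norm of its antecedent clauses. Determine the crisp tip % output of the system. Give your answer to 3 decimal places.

R1 (z=25.0): great=0.63 → w = 0.63
R2 (z=31.0): excellent=0.81, bad=0.65; AND[max(0, a+b−1)] → w = 0.46
R3 (z=8.0): okay=0.90, acceptable=0.46; AND[max(0, a+b−1)] → w = 0.36
R4 (z=25.1): acceptable=0.46, bad=0.65; AND[max(0, a+b−1)] → w = 0.11
Weighted average = (0.63·25.0 + 0.46·31.0 + 0.36·8.0 + 0.11·25.1) / (0.63 + 0.46 + 0.36 + 0.11)
  = 35.6510 / 1.5600 = 22.853

22.853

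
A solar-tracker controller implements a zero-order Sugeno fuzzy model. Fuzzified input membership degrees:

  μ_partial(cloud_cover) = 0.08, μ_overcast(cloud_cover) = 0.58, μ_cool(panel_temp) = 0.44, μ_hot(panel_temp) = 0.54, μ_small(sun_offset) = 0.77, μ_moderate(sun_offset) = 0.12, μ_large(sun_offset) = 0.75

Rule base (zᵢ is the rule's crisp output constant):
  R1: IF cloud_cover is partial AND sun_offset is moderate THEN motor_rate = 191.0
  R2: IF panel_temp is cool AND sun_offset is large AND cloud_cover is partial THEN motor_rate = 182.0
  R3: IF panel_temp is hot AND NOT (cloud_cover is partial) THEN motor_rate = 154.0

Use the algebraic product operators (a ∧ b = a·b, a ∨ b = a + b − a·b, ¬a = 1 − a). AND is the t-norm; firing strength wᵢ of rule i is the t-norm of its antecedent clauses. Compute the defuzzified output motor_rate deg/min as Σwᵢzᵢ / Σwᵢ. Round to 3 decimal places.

156.054

R1 (z=191.0): partial=0.08, moderate=0.12; AND[a·b] → w = 0.0096
R2 (z=182.0): cool=0.44, large=0.75, partial=0.08; AND[a·b] → w = 0.0264
R3 (z=154.0): hot=0.54, ¬partial=1−0.08=0.92; AND[a·b] → w = 0.4968
Weighted average = (0.0096·191.0 + 0.0264·182.0 + 0.4968·154.0) / (0.0096 + 0.0264 + 0.4968)
  = 83.1456 / 0.5328 = 156.054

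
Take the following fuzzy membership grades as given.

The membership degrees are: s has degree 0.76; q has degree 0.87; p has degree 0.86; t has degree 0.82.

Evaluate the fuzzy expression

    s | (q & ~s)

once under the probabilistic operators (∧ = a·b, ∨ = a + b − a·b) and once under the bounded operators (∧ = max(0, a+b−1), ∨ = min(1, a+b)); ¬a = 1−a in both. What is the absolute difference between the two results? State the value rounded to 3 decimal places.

Under probabilistic:
  ~s = 1 − 0.7600 = 0.2400
  q & ~s = a·b on (0.8700, 0.2400) = 0.2088
  s | (q & ~s) = a + b − a·b on (0.7600, 0.2088) = 0.8101
  → value = 0.8101
Under bounded:
  ~s = 1 − 0.76 = 0.24
  q & ~s = max(0, a+b−1) on (0.87, 0.24) = 0.11
  s | (q & ~s) = min(1, a+b) on (0.76, 0.11) = 0.87
  → value = 0.8700
|0.8101 − 0.8700| = 0.060

0.060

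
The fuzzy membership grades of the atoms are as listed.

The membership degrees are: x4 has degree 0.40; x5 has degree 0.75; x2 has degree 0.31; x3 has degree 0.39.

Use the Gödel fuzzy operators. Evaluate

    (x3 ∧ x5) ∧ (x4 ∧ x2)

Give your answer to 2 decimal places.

x3 ∧ x5 = min(a, b) on (0.39, 0.75) = 0.39
x4 ∧ x2 = min(a, b) on (0.40, 0.31) = 0.31
(x3 ∧ x5) ∧ (x4 ∧ x2) = min(a, b) on (0.39, 0.31) = 0.31

0.31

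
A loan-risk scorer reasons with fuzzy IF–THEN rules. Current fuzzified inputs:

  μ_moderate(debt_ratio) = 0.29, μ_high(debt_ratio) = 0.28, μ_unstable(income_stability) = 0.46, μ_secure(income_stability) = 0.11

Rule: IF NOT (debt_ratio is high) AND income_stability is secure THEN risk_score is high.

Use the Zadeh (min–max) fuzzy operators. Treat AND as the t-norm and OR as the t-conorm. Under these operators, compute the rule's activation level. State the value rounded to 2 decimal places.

0.11

firing strength: ¬high=1−0.28=0.72, secure=0.11; AND[min(a, b)] → w = 0.11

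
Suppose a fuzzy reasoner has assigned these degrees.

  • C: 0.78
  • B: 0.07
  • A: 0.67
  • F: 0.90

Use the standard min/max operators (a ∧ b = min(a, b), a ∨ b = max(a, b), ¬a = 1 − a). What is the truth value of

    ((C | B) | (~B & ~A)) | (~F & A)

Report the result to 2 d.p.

0.78

C | B = max(a, b) on (0.78, 0.07) = 0.78
~B = 1 − 0.07 = 0.93
~A = 1 − 0.67 = 0.33
~B & ~A = min(a, b) on (0.93, 0.33) = 0.33
(C | B) | (~B & ~A) = max(a, b) on (0.78, 0.33) = 0.78
~F = 1 − 0.90 = 0.10
~F & A = min(a, b) on (0.10, 0.67) = 0.10
((C | B) | (~B & ~A)) | (~F & A) = max(a, b) on (0.78, 0.10) = 0.78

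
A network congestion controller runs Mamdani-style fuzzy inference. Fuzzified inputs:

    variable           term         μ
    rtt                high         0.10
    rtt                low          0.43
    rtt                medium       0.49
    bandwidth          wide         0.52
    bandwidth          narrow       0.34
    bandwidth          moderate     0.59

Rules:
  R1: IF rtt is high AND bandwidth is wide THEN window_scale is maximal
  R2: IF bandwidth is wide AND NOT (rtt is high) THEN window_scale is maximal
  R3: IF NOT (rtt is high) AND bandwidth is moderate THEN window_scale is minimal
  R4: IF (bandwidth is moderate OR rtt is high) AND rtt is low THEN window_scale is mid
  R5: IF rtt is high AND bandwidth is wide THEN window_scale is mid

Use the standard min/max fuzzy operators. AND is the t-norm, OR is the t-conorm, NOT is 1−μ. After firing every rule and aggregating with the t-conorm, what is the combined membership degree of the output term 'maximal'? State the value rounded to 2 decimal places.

R1: high=0.10, wide=0.52; AND[min(a, b)] → w = 0.10
R2: wide=0.52, ¬high=1−0.10=0.90; AND[min(a, b)] → w = 0.52
R3: ¬high=1−0.10=0.90, moderate=0.59; AND[min(a, b)] → w = 0.59
R4: (moderate=0.59 OR high=0.10) = 0.59; AND[min(a, b)] with low=0.43 → w = 0.43
R5: high=0.10, wide=0.52; AND[min(a, b)] → w = 0.10
Rules with consequent 'maximal': {R1, R2} → strengths 0.10, 0.52
Aggregate via t-conorm [max(a, b)]: 0.52

0.52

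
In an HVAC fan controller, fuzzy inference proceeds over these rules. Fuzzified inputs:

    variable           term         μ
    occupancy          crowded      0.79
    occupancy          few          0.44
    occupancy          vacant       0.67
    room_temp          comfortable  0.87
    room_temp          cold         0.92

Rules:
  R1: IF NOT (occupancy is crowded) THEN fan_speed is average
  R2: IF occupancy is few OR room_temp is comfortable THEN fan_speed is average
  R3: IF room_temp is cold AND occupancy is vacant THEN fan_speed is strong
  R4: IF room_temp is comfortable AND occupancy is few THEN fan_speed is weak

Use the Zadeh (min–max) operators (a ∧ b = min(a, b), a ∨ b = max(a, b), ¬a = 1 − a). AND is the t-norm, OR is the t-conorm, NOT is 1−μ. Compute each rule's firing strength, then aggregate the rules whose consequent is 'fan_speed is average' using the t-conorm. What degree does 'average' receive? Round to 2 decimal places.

R1: ¬crowded=1−0.79=0.21 → w = 0.21
R2: few=0.44, comfortable=0.87; OR[max(a, b)] → w = 0.87
R3: cold=0.92, vacant=0.67; AND[min(a, b)] → w = 0.67
R4: comfortable=0.87, few=0.44; AND[min(a, b)] → w = 0.44
Rules with consequent 'average': {R1, R2} → strengths 0.21, 0.87
Aggregate via t-conorm [max(a, b)]: 0.87

0.87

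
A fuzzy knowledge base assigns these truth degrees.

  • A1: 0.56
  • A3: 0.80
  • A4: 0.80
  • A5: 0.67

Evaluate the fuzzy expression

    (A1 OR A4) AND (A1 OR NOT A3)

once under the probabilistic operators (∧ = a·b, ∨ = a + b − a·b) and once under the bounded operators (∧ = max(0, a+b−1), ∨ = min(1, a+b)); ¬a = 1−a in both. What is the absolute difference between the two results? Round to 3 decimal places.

0.169

Under probabilistic:
  A1 OR A4 = a + b − a·b on (0.5600, 0.8000) = 0.9120
  NOT A3 = 1 − 0.8000 = 0.2000
  A1 OR NOT A3 = a + b − a·b on (0.5600, 0.2000) = 0.6480
  (A1 OR A4) AND (A1 OR NOT A3) = a·b on (0.9120, 0.6480) = 0.5910
  → value = 0.5910
Under bounded:
  A1 OR A4 = min(1, a+b) on (0.56, 0.80) = 1.00
  NOT A3 = 1 − 0.80 = 0.20
  A1 OR NOT A3 = min(1, a+b) on (0.56, 0.20) = 0.76
  (A1 OR A4) AND (A1 OR NOT A3) = max(0, a+b−1) on (1.00, 0.76) = 0.76
  → value = 0.7600
|0.5910 − 0.7600| = 0.169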